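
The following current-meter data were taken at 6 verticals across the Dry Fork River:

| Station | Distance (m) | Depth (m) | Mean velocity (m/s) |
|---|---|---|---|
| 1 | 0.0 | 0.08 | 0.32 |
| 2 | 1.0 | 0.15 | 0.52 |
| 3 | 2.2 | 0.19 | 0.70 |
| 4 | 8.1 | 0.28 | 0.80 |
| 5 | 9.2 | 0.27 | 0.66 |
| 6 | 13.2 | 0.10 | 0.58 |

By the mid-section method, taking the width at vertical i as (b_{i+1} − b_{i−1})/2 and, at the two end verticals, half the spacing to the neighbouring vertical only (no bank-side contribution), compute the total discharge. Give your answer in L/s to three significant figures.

1930 L/s

w_1 = (1.0 − 0.0)/2 = 0.5 m; q_1 = 0.32 × 0.08 × 0.5 = 0.01280 m³/s
w_2 = (2.2 − 0.0)/2 = 1.1 m; q_2 = 0.52 × 0.15 × 1.1 = 0.08580 m³/s
w_3 = (8.1 − 1.0)/2 = 3.55 m; q_3 = 0.70 × 0.19 × 3.55 = 0.4722 m³/s
w_4 = (9.2 − 2.2)/2 = 3.5 m; q_4 = 0.80 × 0.28 × 3.5 = 0.7840 m³/s
w_5 = (13.2 − 8.1)/2 = 2.55 m; q_5 = 0.66 × 0.27 × 2.55 = 0.4544 m³/s
w_6 = (13.2 − 9.2)/2 = 2 m; q_6 = 0.58 × 0.10 × 2 = 0.1160 m³/s
Q = Σ qᵢ = 1.925 m³/s
= 1.925 × 1000 = 1925 L/s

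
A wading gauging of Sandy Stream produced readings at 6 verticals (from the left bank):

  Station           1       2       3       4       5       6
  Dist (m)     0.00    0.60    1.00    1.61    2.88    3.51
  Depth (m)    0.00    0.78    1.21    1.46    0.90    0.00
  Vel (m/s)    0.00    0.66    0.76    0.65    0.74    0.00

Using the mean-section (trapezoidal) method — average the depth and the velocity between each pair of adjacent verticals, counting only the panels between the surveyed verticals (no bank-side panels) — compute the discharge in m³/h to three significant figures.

7490 m³/h

Panel 1-2: Δb = 0.6 m, d̄ = (0.00+0.78)/2 = 0.39, v̄ = (0.00+0.66)/2 = 0.33 → q = 0.6×0.39×0.33 = 0.07722 m³/s
Panel 2-3: Δb = 0.4 m, d̄ = (0.78+1.21)/2 = 0.995, v̄ = (0.66+0.76)/2 = 0.71 → q = 0.4×0.995×0.71 = 0.2826 m³/s
Panel 3-4: Δb = 0.61 m, d̄ = (1.21+1.46)/2 = 1.335, v̄ = (0.76+0.65)/2 = 0.705 → q = 0.61×1.335×0.705 = 0.5741 m³/s
Panel 4-5: Δb = 1.27 m, d̄ = (1.46+0.90)/2 = 1.18, v̄ = (0.65+0.74)/2 = 0.695 → q = 1.27×1.18×0.695 = 1.042 m³/s
Panel 5-6: Δb = 0.63 m, d̄ = (0.90+0.00)/2 = 0.45, v̄ = (0.74+0.00)/2 = 0.37 → q = 0.63×0.45×0.37 = 0.1049 m³/s
Q = Σ q = 2.080 m³/s
= 2.080 × 3600 = 7489 m³/h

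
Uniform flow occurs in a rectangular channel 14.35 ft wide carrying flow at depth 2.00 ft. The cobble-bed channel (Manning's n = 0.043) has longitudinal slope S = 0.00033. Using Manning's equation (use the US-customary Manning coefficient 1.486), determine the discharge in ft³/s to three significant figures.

24.3 ft³/s

A = b·y = 14.35 × 2.00 = 28.70 ft²
P = b + 2y = 14.35 + 2×2.00 = 18.35 ft
R = A/P = 28.70/18.35 = 1.564 ft
Q = (1.486/n)·A·R^(2/3)·S^(1/2) = (1.486/0.043) × 28.70 × 1.564^(2/3) × 0.00033^(1/2) = 24.28 ft³/s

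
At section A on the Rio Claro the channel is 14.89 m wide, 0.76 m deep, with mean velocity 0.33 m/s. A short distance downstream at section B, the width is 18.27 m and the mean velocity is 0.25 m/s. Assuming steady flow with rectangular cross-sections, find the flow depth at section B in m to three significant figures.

Q = A₁V₁ = (14.89×0.76) × 0.33 = 3.734 m³/s
d₂ = Q/(b₂ V₂) = 3.734/(18.27×0.25) = 0.8176 m

0.818 m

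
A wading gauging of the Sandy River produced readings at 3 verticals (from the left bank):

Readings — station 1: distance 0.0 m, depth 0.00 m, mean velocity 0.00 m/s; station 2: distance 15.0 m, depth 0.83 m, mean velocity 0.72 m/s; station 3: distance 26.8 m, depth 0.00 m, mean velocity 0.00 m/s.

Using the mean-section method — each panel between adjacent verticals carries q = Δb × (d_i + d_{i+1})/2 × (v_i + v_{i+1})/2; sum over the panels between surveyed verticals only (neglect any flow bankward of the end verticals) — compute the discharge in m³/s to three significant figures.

Panel 1-2: Δb = 15 m, d̄ = (0.00+0.83)/2 = 0.415, v̄ = (0.00+0.72)/2 = 0.36 → q = 15×0.415×0.36 = 2.241 m³/s
Panel 2-3: Δb = 11.8 m, d̄ = (0.83+0.00)/2 = 0.415, v̄ = (0.72+0.00)/2 = 0.36 → q = 11.8×0.415×0.36 = 1.763 m³/s
Q = Σ q = 4.004 m³/s

4.00 m³/s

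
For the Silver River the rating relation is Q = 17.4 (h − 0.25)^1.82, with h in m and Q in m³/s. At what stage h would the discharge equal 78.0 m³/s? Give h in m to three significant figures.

h − h₀ = (Q/C)^(1/b) = (78.0/17.4)^(1/1.82) = 2.280 m
h = 0.25 + 2.280 = 2.530 m

2.53 m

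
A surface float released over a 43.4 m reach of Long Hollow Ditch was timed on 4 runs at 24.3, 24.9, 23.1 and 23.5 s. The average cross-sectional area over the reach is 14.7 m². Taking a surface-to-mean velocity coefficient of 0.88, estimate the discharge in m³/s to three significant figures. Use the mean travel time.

23.4 m³/s

t̄ = (24.3 + 24.9 + 23.1 + 23.5) / 4 = 23.95 s
v_surface = L / t̄ = 43.4 / 23.95 = 1.812 m/s
v_mean = 0.88 × 1.812 = 1.595 m/s
Q = A × v_mean = 14.7 × 1.595 = 23.44 m³/s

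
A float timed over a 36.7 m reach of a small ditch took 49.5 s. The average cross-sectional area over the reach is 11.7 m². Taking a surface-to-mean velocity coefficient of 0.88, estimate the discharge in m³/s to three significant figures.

v_surface = L / t̄ = 36.7 / 49.5 = 0.7414 m/s
v_mean = 0.88 × 0.7414 = 0.6524 m/s
Q = A × v_mean = 11.7 × 0.6524 = 7.634 m³/s

7.63 m³/s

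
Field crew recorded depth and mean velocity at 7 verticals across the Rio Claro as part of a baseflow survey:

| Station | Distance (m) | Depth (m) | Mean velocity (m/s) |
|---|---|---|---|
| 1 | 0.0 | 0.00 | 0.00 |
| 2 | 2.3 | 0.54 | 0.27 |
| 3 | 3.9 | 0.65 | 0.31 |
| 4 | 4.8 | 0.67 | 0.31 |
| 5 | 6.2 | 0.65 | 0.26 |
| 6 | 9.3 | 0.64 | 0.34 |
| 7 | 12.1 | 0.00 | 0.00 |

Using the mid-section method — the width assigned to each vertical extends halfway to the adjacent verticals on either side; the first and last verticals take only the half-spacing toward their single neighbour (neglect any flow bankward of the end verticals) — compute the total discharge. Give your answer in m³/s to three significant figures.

1.80 m³/s

w_2 = (3.9 − 0.0)/2 = 1.95 m; q_2 = 0.27 × 0.54 × 1.95 = 0.2843 m³/s
w_3 = (4.8 − 2.3)/2 = 1.25 m; q_3 = 0.31 × 0.65 × 1.25 = 0.2519 m³/s
w_4 = (6.2 − 3.9)/2 = 1.15 m; q_4 = 0.31 × 0.67 × 1.15 = 0.2389 m³/s
w_5 = (9.3 − 4.8)/2 = 2.25 m; q_5 = 0.26 × 0.65 × 2.25 = 0.3803 m³/s
w_6 = (12.1 − 6.2)/2 = 2.95 m; q_6 = 0.34 × 0.64 × 2.95 = 0.6419 m³/s
Stations 1, 7 contribute zero (depth or velocity is 0).
Q = Σ qᵢ = 1.797 m³/s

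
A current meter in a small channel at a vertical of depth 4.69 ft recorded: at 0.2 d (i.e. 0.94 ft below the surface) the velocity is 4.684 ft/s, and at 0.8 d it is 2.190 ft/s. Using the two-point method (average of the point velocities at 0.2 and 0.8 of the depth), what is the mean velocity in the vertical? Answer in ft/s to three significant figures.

3.44 ft/s

v̄ = (4.684 + 2.190) / 2 = 3.437 ft/s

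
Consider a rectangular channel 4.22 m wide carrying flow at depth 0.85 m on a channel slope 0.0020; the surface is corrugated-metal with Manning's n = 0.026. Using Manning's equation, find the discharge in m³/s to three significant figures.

4.42 m³/s

A = b·y = 4.22 × 0.85 = 3.587 m²
P = b + 2y = 4.22 + 2×0.85 = 5.920 m
R = A/P = 3.587/5.920 = 0.6059 m
Q = (1/n)·A·R^(2/3)·S^(1/2) = (1/0.026) × 3.587 × 0.6059^(2/3) × 0.0020^(1/2) = 4.418 m³/s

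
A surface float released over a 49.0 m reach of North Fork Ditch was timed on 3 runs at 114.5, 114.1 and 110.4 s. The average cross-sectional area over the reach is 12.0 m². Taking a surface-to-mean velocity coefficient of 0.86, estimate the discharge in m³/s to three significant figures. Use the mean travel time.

t̄ = (114.5 + 114.1 + 110.4) / 3 = 113 s
v_surface = L / t̄ = 49.0 / 113 = 0.4336 m/s
v_mean = 0.86 × 0.4336 = 0.3729 m/s
Q = A × v_mean = 12.0 × 0.3729 = 4.475 m³/s

4.48 m³/s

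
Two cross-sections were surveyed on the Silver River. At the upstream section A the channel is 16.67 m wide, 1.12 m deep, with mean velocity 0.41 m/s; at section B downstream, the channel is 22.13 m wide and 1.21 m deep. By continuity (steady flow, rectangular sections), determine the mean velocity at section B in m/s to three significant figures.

Q = A₁V₁ = (16.67×1.12) × 0.41 = 7.655 m³/s
A₂ = 22.13 × 1.21 = 26.78 m²
V₂ = Q/A₂ = 7.655/26.78 = 0.2859 m/s

0.286 m/s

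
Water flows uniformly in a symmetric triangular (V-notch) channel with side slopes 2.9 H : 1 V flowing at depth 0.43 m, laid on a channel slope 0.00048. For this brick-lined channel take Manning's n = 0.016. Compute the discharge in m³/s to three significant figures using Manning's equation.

0.254 m³/s

A = z·y² = 2.9×0.43² = 0.5362 m²
P = 2y√(1+z²) = 2×0.43×√(1+2.9²) = 2.638 m
R = A/P = 0.5362/2.638 = 0.2033 m
Q = (1/n)·A·R^(2/3)·S^(1/2) = (1/0.016) × 0.5362 × 0.2033^(2/3) × 0.00048^(1/2) = 0.2538 m³/s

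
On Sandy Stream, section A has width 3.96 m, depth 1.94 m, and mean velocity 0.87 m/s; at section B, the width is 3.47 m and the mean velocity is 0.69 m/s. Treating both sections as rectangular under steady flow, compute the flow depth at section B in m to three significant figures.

Q = A₁V₁ = (3.96×1.94) × 0.87 = 6.684 m³/s
d₂ = Q/(b₂ V₂) = 6.684/(3.47×0.69) = 2.791 m

2.79 m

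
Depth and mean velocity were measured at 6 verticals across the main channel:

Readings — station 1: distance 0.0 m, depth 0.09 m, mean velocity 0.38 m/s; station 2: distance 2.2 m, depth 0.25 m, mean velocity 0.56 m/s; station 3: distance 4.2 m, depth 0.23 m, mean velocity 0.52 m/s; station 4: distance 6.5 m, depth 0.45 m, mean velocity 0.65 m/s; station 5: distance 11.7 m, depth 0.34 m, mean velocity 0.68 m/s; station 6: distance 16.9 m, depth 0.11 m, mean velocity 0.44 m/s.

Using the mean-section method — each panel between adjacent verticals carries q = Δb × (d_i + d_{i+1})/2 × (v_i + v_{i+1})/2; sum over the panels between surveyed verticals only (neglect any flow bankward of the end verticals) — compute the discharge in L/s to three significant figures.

Panel 1-2: Δb = 2.2 m, d̄ = (0.09+0.25)/2 = 0.17, v̄ = (0.38+0.56)/2 = 0.47 → q = 2.2×0.17×0.47 = 0.1758 m³/s
Panel 2-3: Δb = 2 m, d̄ = (0.25+0.23)/2 = 0.24, v̄ = (0.56+0.52)/2 = 0.54 → q = 2×0.24×0.54 = 0.2592 m³/s
Panel 3-4: Δb = 2.3 m, d̄ = (0.23+0.45)/2 = 0.34, v̄ = (0.52+0.65)/2 = 0.585 → q = 2.3×0.34×0.585 = 0.4575 m³/s
Panel 4-5: Δb = 5.2 m, d̄ = (0.45+0.34)/2 = 0.395, v̄ = (0.65+0.68)/2 = 0.665 → q = 5.2×0.395×0.665 = 1.366 m³/s
Panel 5-6: Δb = 5.2 m, d̄ = (0.34+0.11)/2 = 0.225, v̄ = (0.68+0.44)/2 = 0.56 → q = 5.2×0.225×0.56 = 0.6552 m³/s
Q = Σ q = 2.914 m³/s
= 2.914 × 1000 = 2914 L/s

2910 L/s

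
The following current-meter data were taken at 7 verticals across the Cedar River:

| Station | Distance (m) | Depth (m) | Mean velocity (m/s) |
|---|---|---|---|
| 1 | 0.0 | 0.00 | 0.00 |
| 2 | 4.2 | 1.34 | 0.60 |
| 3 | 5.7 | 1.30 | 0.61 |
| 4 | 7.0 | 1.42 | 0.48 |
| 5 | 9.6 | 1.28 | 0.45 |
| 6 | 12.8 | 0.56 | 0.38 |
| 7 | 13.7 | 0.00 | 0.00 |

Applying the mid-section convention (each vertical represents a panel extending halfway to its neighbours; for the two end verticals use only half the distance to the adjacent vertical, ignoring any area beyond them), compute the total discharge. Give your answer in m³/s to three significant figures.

w_2 = (5.7 − 0.0)/2 = 2.85 m; q_2 = 0.60 × 1.34 × 2.85 = 2.291 m³/s
w_3 = (7.0 − 4.2)/2 = 1.4 m; q_3 = 0.61 × 1.30 × 1.4 = 1.110 m³/s
w_4 = (9.6 − 5.7)/2 = 1.95 m; q_4 = 0.48 × 1.42 × 1.95 = 1.329 m³/s
w_5 = (12.8 − 7.0)/2 = 2.9 m; q_5 = 0.45 × 1.28 × 2.9 = 1.670 m³/s
w_6 = (13.7 − 9.6)/2 = 2.05 m; q_6 = 0.38 × 0.56 × 2.05 = 0.4362 m³/s
Stations 1, 7 contribute zero (depth or velocity is 0).
Q = Σ qᵢ = 6.837 m³/s

6.84 m³/s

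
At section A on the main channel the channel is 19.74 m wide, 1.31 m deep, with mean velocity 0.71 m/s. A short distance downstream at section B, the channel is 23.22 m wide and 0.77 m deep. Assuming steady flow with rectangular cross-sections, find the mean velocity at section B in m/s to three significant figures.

1.03 m/s

Q = A₁V₁ = (19.74×1.31) × 0.71 = 18.36 m³/s
A₂ = 23.22 × 0.77 = 17.88 m²
V₂ = Q/A₂ = 18.36/17.88 = 1.027 m/s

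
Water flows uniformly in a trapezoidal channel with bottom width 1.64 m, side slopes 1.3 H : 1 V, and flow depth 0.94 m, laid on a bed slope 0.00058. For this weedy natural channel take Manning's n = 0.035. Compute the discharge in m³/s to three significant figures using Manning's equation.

1.27 m³/s

A = (b + z·y)·y = (1.64 + 1.3×0.94)×0.94 = 2.690 m²
P = b + 2y√(1+z²) = 1.64 + 2×0.94×√(1+1.3²) = 4.723 m
R = A/P = 2.690/4.723 = 0.5696 m
Q = (1/n)·A·R^(2/3)·S^(1/2) = (1/0.035) × 2.690 × 0.5696^(2/3) × 0.00058^(1/2) = 1.272 m³/s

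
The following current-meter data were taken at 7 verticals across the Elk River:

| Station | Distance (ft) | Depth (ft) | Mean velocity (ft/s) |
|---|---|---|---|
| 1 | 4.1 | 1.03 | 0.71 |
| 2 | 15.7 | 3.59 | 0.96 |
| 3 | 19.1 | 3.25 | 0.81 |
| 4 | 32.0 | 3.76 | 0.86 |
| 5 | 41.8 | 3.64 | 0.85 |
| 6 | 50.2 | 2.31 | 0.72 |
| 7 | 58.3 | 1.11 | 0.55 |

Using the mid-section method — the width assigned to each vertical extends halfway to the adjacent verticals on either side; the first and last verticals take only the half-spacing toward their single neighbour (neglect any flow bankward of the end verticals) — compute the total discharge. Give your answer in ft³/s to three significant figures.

133 ft³/s

w_1 = (15.7 − 4.1)/2 = 5.8 ft; q_1 = 0.71 × 1.03 × 5.8 = 4.242 ft³/s
w_2 = (19.1 − 4.1)/2 = 7.5 ft; q_2 = 0.96 × 3.59 × 7.5 = 25.85 ft³/s
w_3 = (32.0 − 15.7)/2 = 8.15 ft; q_3 = 0.81 × 3.25 × 8.15 = 21.45 ft³/s
w_4 = (41.8 − 19.1)/2 = 11.35 ft; q_4 = 0.86 × 3.76 × 11.35 = 36.70 ft³/s
w_5 = (50.2 − 32.0)/2 = 9.1 ft; q_5 = 0.85 × 3.64 × 9.1 = 28.16 ft³/s
w_6 = (58.3 − 41.8)/2 = 8.25 ft; q_6 = 0.72 × 2.31 × 8.25 = 13.72 ft³/s
w_7 = (58.3 − 50.2)/2 = 4.05 ft; q_7 = 0.55 × 1.11 × 4.05 = 2.473 ft³/s
Q = Σ qᵢ = 132.6 ft³/s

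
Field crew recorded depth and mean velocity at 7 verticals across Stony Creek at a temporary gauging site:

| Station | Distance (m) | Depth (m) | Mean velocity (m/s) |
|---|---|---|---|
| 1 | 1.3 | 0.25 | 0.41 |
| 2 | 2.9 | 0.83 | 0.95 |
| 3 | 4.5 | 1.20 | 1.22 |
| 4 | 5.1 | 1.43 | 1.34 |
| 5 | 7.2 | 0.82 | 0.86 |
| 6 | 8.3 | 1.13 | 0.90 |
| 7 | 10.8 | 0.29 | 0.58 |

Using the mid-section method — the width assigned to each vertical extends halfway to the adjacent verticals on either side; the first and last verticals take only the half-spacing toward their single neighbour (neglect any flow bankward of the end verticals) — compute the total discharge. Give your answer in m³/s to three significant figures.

w_1 = (2.9 − 1.3)/2 = 0.8 m; q_1 = 0.41 × 0.25 × 0.8 = 0.08200 m³/s
w_2 = (4.5 − 1.3)/2 = 1.6 m; q_2 = 0.95 × 0.83 × 1.6 = 1.262 m³/s
w_3 = (5.1 − 2.9)/2 = 1.1 m; q_3 = 1.22 × 1.20 × 1.1 = 1.610 m³/s
w_4 = (7.2 − 4.5)/2 = 1.35 m; q_4 = 1.34 × 1.43 × 1.35 = 2.587 m³/s
w_5 = (8.3 − 5.1)/2 = 1.6 m; q_5 = 0.86 × 0.82 × 1.6 = 1.128 m³/s
w_6 = (10.8 − 7.2)/2 = 1.8 m; q_6 = 0.90 × 1.13 × 1.8 = 1.831 m³/s
w_7 = (10.8 − 8.3)/2 = 1.25 m; q_7 = 0.58 × 0.29 × 1.25 = 0.2103 m³/s
Q = Σ qᵢ = 8.710 m³/s

8.71 m³/s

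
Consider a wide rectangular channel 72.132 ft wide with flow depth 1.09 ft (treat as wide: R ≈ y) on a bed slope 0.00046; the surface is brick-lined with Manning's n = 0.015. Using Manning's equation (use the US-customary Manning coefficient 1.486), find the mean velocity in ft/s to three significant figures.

2.25 ft/s

A = b·y = 72.132 × 1.09 = 78.62 ft²
Wide channel: R ≈ y = 1.09 ft
Q = (1.486/n)·A·R^(2/3)·S^(1/2) = (1.486/0.015) × 78.62 × 1.090^(2/3) × 0.00046^(1/2) = 176.9 ft³/s
V = Q/A = 176.9/78.62 = 2.250 ft/s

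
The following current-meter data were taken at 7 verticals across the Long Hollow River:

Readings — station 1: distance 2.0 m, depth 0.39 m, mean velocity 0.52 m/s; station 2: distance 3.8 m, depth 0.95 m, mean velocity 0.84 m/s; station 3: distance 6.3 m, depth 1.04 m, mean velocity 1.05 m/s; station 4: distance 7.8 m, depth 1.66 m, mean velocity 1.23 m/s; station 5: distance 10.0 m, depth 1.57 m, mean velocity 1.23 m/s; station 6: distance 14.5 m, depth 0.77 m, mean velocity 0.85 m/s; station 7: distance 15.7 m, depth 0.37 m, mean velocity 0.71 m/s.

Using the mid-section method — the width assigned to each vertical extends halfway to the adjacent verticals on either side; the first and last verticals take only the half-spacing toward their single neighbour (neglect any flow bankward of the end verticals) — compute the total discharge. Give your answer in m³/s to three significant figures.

w_1 = (3.8 − 2.0)/2 = 0.9 m; q_1 = 0.52 × 0.39 × 0.9 = 0.1825 m³/s
w_2 = (6.3 − 2.0)/2 = 2.15 m; q_2 = 0.84 × 0.95 × 2.15 = 1.716 m³/s
w_3 = (7.8 − 3.8)/2 = 2 m; q_3 = 1.05 × 1.04 × 2 = 2.184 m³/s
w_4 = (10.0 − 6.3)/2 = 1.85 m; q_4 = 1.23 × 1.66 × 1.85 = 3.777 m³/s
w_5 = (14.5 − 7.8)/2 = 3.35 m; q_5 = 1.23 × 1.57 × 3.35 = 6.469 m³/s
w_6 = (15.7 − 10.0)/2 = 2.85 m; q_6 = 0.85 × 0.77 × 2.85 = 1.865 m³/s
w_7 = (15.7 − 14.5)/2 = 0.6 m; q_7 = 0.71 × 0.37 × 0.6 = 0.1576 m³/s
Q = Σ qᵢ = 16.35 m³/s

16.4 m³/s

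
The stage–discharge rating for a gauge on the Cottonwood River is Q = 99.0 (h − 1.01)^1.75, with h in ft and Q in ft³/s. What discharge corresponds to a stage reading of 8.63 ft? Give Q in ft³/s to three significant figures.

3460 ft³/s

Q = 99.0 × (8.63 − 1.01)^1.75 = 99.0 × 7.62^1.75 = 3460 ft³/s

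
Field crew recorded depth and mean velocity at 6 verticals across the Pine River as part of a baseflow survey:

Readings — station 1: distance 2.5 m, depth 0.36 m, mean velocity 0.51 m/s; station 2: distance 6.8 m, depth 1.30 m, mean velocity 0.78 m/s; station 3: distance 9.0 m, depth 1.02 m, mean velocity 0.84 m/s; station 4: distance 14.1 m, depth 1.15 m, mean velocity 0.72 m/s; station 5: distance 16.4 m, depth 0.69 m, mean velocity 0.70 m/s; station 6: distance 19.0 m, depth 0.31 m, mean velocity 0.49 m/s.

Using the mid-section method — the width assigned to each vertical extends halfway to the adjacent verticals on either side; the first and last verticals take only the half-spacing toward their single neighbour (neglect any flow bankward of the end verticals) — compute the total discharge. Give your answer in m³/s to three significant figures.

11.3 m³/s

w_1 = (6.8 − 2.5)/2 = 2.15 m; q_1 = 0.51 × 0.36 × 2.15 = 0.3947 m³/s
w_2 = (9.0 − 2.5)/2 = 3.25 m; q_2 = 0.78 × 1.30 × 3.25 = 3.296 m³/s
w_3 = (14.1 − 6.8)/2 = 3.65 m; q_3 = 0.84 × 1.02 × 3.65 = 3.127 m³/s
w_4 = (16.4 − 9.0)/2 = 3.7 m; q_4 = 0.72 × 1.15 × 3.7 = 3.064 m³/s
w_5 = (19.0 − 14.1)/2 = 2.45 m; q_5 = 0.70 × 0.69 × 2.45 = 1.183 m³/s
w_6 = (19.0 − 16.4)/2 = 1.3 m; q_6 = 0.49 × 0.31 × 1.3 = 0.1975 m³/s
Q = Σ qᵢ = 11.26 m³/s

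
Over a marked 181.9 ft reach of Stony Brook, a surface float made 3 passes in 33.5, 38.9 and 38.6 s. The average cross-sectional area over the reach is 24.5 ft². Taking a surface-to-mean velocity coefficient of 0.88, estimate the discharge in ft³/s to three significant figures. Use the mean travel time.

t̄ = (33.5 + 38.9 + 38.6) / 3 = 37 s
v_surface = L / t̄ = 181.9 / 37 = 4.916 ft/s
v_mean = 0.88 × 4.916 = 4.326 ft/s
Q = A × v_mean = 24.5 × 4.326 = 106.0 ft³/s

106 ft³/s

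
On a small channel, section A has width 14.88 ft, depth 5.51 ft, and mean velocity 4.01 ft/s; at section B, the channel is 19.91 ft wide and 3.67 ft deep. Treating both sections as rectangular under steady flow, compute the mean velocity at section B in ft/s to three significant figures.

4.50 ft/s

Q = A₁V₁ = (14.88×5.51) × 4.01 = 328.8 ft³/s
A₂ = 19.91 × 3.67 = 73.07 ft²
V₂ = Q/A₂ = 328.8/73.07 = 4.499 ft/s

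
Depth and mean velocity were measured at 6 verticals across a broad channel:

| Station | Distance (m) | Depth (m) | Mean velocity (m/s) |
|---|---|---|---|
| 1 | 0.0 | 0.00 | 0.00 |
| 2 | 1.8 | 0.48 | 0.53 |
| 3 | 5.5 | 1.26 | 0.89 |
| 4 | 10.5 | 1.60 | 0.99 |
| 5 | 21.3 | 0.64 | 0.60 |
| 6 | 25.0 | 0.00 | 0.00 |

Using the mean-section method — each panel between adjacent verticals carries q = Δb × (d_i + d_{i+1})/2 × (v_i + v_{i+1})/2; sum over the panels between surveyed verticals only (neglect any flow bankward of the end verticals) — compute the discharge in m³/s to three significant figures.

Panel 1-2: Δb = 1.8 m, d̄ = (0.00+0.48)/2 = 0.24, v̄ = (0.00+0.53)/2 = 0.265 → q = 1.8×0.24×0.265 = 0.1145 m³/s
Panel 2-3: Δb = 3.7 m, d̄ = (0.48+1.26)/2 = 0.87, v̄ = (0.53+0.89)/2 = 0.71 → q = 3.7×0.87×0.71 = 2.285 m³/s
Panel 3-4: Δb = 5 m, d̄ = (1.26+1.60)/2 = 1.43, v̄ = (0.89+0.99)/2 = 0.94 → q = 5×1.43×0.94 = 6.721 m³/s
Panel 4-5: Δb = 10.8 m, d̄ = (1.60+0.64)/2 = 1.12, v̄ = (0.99+0.60)/2 = 0.795 → q = 10.8×1.12×0.795 = 9.616 m³/s
Panel 5-6: Δb = 3.7 m, d̄ = (0.64+0.00)/2 = 0.32, v̄ = (0.60+0.00)/2 = 0.3 → q = 3.7×0.32×0.3 = 0.3552 m³/s
Q = Σ q = 19.09 m³/s

19.1 m³/s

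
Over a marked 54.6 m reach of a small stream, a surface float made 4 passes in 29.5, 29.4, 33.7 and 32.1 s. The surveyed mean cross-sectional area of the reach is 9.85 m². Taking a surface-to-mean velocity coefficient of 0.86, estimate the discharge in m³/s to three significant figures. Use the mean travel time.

t̄ = (29.5 + 29.4 + 33.7 + 32.1) / 4 = 31.175 s
v_surface = L / t̄ = 54.6 / 31.175 = 1.751 m/s
v_mean = 0.86 × 1.751 = 1.506 m/s
Q = A × v_mean = 9.85 × 1.506 = 14.84 m³/s

14.8 m³/s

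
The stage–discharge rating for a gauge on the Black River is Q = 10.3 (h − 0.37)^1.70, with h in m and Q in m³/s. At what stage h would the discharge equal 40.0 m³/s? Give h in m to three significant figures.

2.59 m

h − h₀ = (Q/C)^(1/b) = (40.0/10.3)^(1/1.70) = 2.221 m
h = 0.37 + 2.221 = 2.591 m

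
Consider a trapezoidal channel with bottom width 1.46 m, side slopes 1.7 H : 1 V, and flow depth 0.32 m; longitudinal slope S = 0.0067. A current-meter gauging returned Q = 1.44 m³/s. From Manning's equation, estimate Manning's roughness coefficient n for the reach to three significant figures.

0.0139

A = (b + z·y)·y = (1.46 + 1.7×0.32)×0.32 = 0.6413 m²
P = b + 2y√(1+z²) = 1.46 + 2×0.32×√(1+1.7²) = 2.722 m
R = A/P = 0.6413/2.722 = 0.2356 m
n = (1/Q)·A·R^(2/3)·S^(1/2) = (1/1.44) × 0.6413 × 0.3814 × 0.08185 = 0.01390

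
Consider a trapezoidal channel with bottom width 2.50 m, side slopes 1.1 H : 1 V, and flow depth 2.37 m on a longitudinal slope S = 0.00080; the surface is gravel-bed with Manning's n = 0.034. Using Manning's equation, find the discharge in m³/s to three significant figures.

11.8 m³/s

A = (b + z·y)·y = (2.50 + 1.1×2.37)×2.37 = 12.10 m²
P = b + 2y√(1+z²) = 2.50 + 2×2.37×√(1+1.1²) = 9.547 m
R = A/P = 12.10/9.547 = 1.268 m
Q = (1/n)·A·R^(2/3)·S^(1/2) = (1/0.034) × 12.10 × 1.268^(2/3) × 0.00080^(1/2) = 11.79 m³/s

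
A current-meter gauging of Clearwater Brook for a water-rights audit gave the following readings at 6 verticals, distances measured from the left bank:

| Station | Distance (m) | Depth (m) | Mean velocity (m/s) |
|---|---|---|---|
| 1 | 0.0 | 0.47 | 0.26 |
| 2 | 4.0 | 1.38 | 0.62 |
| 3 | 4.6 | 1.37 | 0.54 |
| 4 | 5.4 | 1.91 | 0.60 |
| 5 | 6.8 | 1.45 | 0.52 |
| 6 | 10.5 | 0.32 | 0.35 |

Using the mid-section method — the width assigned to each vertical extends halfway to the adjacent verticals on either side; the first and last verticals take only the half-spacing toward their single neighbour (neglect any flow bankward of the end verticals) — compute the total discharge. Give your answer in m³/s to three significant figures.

w_1 = (4.0 − 0.0)/2 = 2 m; q_1 = 0.26 × 0.47 × 2 = 0.2444 m³/s
w_2 = (4.6 − 0.0)/2 = 2.3 m; q_2 = 0.62 × 1.38 × 2.3 = 1.968 m³/s
w_3 = (5.4 − 4.0)/2 = 0.7 m; q_3 = 0.54 × 1.37 × 0.7 = 0.5179 m³/s
w_4 = (6.8 − 4.6)/2 = 1.1 m; q_4 = 0.60 × 1.91 × 1.1 = 1.261 m³/s
w_5 = (10.5 − 5.4)/2 = 2.55 m; q_5 = 0.52 × 1.45 × 2.55 = 1.923 m³/s
w_6 = (10.5 − 6.8)/2 = 1.85 m; q_6 = 0.35 × 0.32 × 1.85 = 0.2072 m³/s
Q = Σ qᵢ = 6.121 m³/s

6.12 m³/s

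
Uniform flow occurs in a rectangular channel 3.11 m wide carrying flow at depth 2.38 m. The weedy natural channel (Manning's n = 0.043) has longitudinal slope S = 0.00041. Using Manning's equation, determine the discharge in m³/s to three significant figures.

A = b·y = 3.11 × 2.38 = 7.402 m²
P = b + 2y = 3.11 + 2×2.38 = 7.870 m
R = A/P = 7.402/7.870 = 0.9405 m
Q = (1/n)·A·R^(2/3)·S^(1/2) = (1/0.043) × 7.402 × 0.9405^(2/3) × 0.00041^(1/2) = 3.346 m³/s

3.35 m³/s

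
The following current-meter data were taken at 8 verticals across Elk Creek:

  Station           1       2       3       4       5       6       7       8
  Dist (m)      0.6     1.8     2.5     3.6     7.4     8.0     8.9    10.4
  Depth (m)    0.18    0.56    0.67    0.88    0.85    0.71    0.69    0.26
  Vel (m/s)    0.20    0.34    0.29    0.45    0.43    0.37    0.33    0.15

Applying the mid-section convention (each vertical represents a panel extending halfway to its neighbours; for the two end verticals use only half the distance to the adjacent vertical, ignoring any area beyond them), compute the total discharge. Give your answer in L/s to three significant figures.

2650 L/s

w_1 = (1.8 − 0.6)/2 = 0.6 m; q_1 = 0.20 × 0.18 × 0.6 = 0.02160 m³/s
w_2 = (2.5 − 0.6)/2 = 0.95 m; q_2 = 0.34 × 0.56 × 0.95 = 0.1809 m³/s
w_3 = (3.6 − 1.8)/2 = 0.9 m; q_3 = 0.29 × 0.67 × 0.9 = 0.1749 m³/s
w_4 = (7.4 − 2.5)/2 = 2.45 m; q_4 = 0.45 × 0.88 × 2.45 = 0.9702 m³/s
w_5 = (8.0 − 3.6)/2 = 2.2 m; q_5 = 0.43 × 0.85 × 2.2 = 0.8041 m³/s
w_6 = (8.9 − 7.4)/2 = 0.75 m; q_6 = 0.37 × 0.71 × 0.75 = 0.1970 m³/s
w_7 = (10.4 − 8.0)/2 = 1.2 m; q_7 = 0.33 × 0.69 × 1.2 = 0.2732 m³/s
w_8 = (10.4 − 8.9)/2 = 0.75 m; q_8 = 0.15 × 0.26 × 0.75 = 0.02925 m³/s
Q = Σ qᵢ = 2.651 m³/s
= 2.651 × 1000 = 2651 L/s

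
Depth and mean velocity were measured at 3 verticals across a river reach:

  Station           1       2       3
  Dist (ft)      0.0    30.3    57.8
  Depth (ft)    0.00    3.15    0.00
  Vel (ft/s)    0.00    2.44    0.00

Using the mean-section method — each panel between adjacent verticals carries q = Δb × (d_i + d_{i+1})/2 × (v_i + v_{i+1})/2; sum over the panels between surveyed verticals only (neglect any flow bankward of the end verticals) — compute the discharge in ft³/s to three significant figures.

Panel 1-2: Δb = 30.3 ft, d̄ = (0.00+3.15)/2 = 1.575, v̄ = (0.00+2.44)/2 = 1.22 → q = 30.3×1.575×1.22 = 58.22 ft³/s
Panel 2-3: Δb = 27.5 ft, d̄ = (3.15+0.00)/2 = 1.575, v̄ = (2.44+0.00)/2 = 1.22 → q = 27.5×1.575×1.22 = 52.84 ft³/s
Q = Σ q = 111.1 ft³/s

111 ft³/s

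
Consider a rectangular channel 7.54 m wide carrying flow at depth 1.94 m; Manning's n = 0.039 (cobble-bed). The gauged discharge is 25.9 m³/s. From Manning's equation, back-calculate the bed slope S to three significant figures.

0.00343

A = b·y = 7.54 × 1.94 = 14.63 m²
P = b + 2y = 7.54 + 2×1.94 = 11.42 m
R = A/P = 14.63/11.42 = 1.281 m
S = (Q·n / (1·A·R^(2/3)))² = (25.9×0.039 / (1×14.63×1.179))² = 0.003428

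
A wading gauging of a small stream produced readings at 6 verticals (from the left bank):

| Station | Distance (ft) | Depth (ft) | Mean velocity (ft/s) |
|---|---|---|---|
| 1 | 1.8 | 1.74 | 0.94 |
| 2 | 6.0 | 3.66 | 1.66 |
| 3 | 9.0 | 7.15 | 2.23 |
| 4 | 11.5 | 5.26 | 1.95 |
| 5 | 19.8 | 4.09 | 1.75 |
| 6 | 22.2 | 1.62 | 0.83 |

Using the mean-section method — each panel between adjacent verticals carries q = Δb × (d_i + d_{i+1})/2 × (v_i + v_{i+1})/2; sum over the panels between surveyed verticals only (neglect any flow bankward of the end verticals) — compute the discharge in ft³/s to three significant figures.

Panel 1-2: Δb = 4.2 ft, d̄ = (1.74+3.66)/2 = 2.7, v̄ = (0.94+1.66)/2 = 1.3 → q = 4.2×2.7×1.3 = 14.74 ft³/s
Panel 2-3: Δb = 3 ft, d̄ = (3.66+7.15)/2 = 5.405, v̄ = (1.66+2.23)/2 = 1.945 → q = 3×5.405×1.945 = 31.54 ft³/s
Panel 3-4: Δb = 2.5 ft, d̄ = (7.15+5.26)/2 = 6.205, v̄ = (2.23+1.95)/2 = 2.09 → q = 2.5×6.205×2.09 = 32.42 ft³/s
Panel 4-5: Δb = 8.3 ft, d̄ = (5.26+4.09)/2 = 4.675, v̄ = (1.95+1.75)/2 = 1.85 → q = 8.3×4.675×1.85 = 71.78 ft³/s
Panel 5-6: Δb = 2.4 ft, d̄ = (4.09+1.62)/2 = 2.855, v̄ = (1.75+0.83)/2 = 1.29 → q = 2.4×2.855×1.29 = 8.839 ft³/s
Q = Σ q = 159.3 ft³/s

159 ft³/s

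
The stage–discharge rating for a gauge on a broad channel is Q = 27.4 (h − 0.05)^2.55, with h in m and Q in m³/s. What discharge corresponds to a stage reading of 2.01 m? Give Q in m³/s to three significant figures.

152 m³/s

Q = 27.4 × (2.01 − 0.05)^2.55 = 27.4 × 1.96^2.55 = 152.4 m³/s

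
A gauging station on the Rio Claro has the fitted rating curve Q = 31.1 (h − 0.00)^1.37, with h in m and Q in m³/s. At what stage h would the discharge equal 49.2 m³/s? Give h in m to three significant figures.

h − h₀ = (Q/C)^(1/b) = (49.2/31.1)^(1/1.37) = 1.398 m
h = 0.00 + 1.398 = 1.398 m

1.40 m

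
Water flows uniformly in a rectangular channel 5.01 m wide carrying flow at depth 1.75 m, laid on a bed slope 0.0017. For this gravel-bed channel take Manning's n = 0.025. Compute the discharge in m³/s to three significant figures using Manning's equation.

A = b·y = 5.01 × 1.75 = 8.768 m²
P = b + 2y = 5.01 + 2×1.75 = 8.510 m
R = A/P = 8.768/8.510 = 1.030 m
Q = (1/n)·A·R^(2/3)·S^(1/2) = (1/0.025) × 8.768 × 1.030^(2/3) × 0.0017^(1/2) = 14.75 m³/s

14.7 m³/s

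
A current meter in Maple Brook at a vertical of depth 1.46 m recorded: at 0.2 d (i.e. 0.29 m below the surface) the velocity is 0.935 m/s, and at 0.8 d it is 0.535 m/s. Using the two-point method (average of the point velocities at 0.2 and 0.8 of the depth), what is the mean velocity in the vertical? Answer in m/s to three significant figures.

0.735 m/s

v̄ = (0.935 + 0.535) / 2 = 0.7350 m/s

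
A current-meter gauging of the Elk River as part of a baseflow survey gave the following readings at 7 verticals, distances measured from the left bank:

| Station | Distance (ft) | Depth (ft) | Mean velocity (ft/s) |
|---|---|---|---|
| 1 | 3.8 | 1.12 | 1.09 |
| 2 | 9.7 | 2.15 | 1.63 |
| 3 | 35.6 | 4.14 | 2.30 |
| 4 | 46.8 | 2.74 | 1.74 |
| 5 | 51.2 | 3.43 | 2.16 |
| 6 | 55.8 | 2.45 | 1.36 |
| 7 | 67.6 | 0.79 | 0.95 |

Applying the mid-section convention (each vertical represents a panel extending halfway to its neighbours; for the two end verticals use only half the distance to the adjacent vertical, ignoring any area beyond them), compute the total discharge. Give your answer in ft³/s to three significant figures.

w_1 = (9.7 − 3.8)/2 = 2.95 ft; q_1 = 1.09 × 1.12 × 2.95 = 3.601 ft³/s
w_2 = (35.6 − 3.8)/2 = 15.9 ft; q_2 = 1.63 × 2.15 × 15.9 = 55.72 ft³/s
w_3 = (46.8 − 9.7)/2 = 18.55 ft; q_3 = 2.30 × 4.14 × 18.55 = 176.6 ft³/s
w_4 = (51.2 − 35.6)/2 = 7.8 ft; q_4 = 1.74 × 2.74 × 7.8 = 37.19 ft³/s
w_5 = (55.8 − 46.8)/2 = 4.5 ft; q_5 = 2.16 × 3.43 × 4.5 = 33.34 ft³/s
w_6 = (67.6 − 51.2)/2 = 8.2 ft; q_6 = 1.36 × 2.45 × 8.2 = 27.32 ft³/s
w_7 = (67.6 − 55.8)/2 = 5.9 ft; q_7 = 0.95 × 0.79 × 5.9 = 4.428 ft³/s
Q = Σ qᵢ = 338.2 ft³/s

338 ft³/s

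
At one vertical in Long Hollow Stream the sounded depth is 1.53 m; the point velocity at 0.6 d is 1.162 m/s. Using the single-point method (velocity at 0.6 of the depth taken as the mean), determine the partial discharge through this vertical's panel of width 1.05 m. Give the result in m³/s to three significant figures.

v̄ = v₀.₆ = 1.162 m/s
q = v̄ × d × w = 1.162 × 1.53 × 1.05 = 1.867 m³/s

1.87 m³/s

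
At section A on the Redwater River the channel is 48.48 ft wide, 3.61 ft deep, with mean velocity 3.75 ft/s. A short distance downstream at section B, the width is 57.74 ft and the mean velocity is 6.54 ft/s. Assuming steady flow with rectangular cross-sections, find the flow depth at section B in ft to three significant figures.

1.74 ft

Q = A₁V₁ = (48.48×3.61) × 3.75 = 656.3 ft³/s
d₂ = Q/(b₂ V₂) = 656.3/(57.74×6.54) = 1.738 ft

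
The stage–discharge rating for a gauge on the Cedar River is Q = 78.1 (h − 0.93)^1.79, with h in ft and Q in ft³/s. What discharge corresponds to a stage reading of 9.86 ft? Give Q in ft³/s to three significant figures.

3930 ft³/s

Q = 78.1 × (9.86 − 0.93)^1.79 = 78.1 × 8.93^1.79 = 3933 ft³/s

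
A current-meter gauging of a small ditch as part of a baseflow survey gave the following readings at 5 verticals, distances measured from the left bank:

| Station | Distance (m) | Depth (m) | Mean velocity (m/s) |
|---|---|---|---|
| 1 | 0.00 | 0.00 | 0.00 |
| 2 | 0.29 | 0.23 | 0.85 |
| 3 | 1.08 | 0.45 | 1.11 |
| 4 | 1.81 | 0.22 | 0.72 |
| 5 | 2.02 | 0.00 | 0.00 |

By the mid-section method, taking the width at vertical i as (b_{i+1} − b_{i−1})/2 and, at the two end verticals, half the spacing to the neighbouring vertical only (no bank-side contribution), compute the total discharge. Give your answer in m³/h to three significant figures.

2010 m³/h

w_2 = (1.08 − 0.00)/2 = 0.54 m; q_2 = 0.85 × 0.23 × 0.54 = 0.1056 m³/s
w_3 = (1.81 − 0.29)/2 = 0.76 m; q_3 = 1.11 × 0.45 × 0.76 = 0.3796 m³/s
w_4 = (2.02 − 1.08)/2 = 0.47 m; q_4 = 0.72 × 0.22 × 0.47 = 0.07445 m³/s
Stations 1, 5 contribute zero (depth or velocity is 0).
Q = Σ qᵢ = 0.5596 m³/s
= 0.5596 × 3600 = 2015 m³/h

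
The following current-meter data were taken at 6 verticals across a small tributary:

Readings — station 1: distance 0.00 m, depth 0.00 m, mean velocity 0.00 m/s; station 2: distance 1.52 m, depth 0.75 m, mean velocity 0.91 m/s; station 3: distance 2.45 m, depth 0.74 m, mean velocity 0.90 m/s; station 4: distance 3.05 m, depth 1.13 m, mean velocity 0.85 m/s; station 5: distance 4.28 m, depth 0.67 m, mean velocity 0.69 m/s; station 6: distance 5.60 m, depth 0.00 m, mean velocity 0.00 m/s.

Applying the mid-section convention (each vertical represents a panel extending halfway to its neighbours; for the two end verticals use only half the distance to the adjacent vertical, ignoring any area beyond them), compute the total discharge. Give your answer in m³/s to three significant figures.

2.81 m³/s

w_2 = (2.45 − 0.00)/2 = 1.225 m; q_2 = 0.91 × 0.75 × 1.225 = 0.8361 m³/s
w_3 = (3.05 − 1.52)/2 = 0.765 m; q_3 = 0.90 × 0.74 × 0.765 = 0.5095 m³/s
w_4 = (4.28 − 2.45)/2 = 0.915 m; q_4 = 0.85 × 1.13 × 0.915 = 0.8789 m³/s
w_5 = (5.60 − 3.05)/2 = 1.275 m; q_5 = 0.69 × 0.67 × 1.275 = 0.5894 m³/s
Stations 1, 6 contribute zero (depth or velocity is 0).
Q = Σ qᵢ = 2.814 m³/s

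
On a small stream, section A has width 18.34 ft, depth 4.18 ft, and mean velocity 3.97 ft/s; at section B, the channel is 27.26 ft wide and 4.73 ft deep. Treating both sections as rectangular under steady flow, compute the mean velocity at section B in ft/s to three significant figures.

2.36 ft/s

Q = A₁V₁ = (18.34×4.18) × 3.97 = 304.3 ft³/s
A₂ = 27.26 × 4.73 = 128.9 ft²
V₂ = Q/A₂ = 304.3/128.9 = 2.360 ft/s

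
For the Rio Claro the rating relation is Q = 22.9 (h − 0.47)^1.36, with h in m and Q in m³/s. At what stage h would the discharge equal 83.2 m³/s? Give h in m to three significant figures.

h − h₀ = (Q/C)^(1/b) = (83.2/22.9)^(1/1.36) = 2.582 m
h = 0.47 + 2.582 = 3.052 m

3.05 m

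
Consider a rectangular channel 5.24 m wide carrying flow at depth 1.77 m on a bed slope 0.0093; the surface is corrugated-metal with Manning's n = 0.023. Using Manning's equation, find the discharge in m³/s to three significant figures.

40.3 m³/s

A = b·y = 5.24 × 1.77 = 9.275 m²
P = b + 2y = 5.24 + 2×1.77 = 8.780 m
R = A/P = 9.275/8.780 = 1.056 m
Q = (1/n)·A·R^(2/3)·S^(1/2) = (1/0.023) × 9.275 × 1.056^(2/3) × 0.0093^(1/2) = 40.34 m³/s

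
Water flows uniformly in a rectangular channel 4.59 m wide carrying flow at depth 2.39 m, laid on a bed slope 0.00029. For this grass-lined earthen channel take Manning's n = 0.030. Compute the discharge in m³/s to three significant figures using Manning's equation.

6.92 m³/s

A = b·y = 4.59 × 2.39 = 10.97 m²
P = b + 2y = 4.59 + 2×2.39 = 9.370 m
R = A/P = 10.97/9.370 = 1.171 m
Q = (1/n)·A·R^(2/3)·S^(1/2) = (1/0.030) × 10.97 × 1.171^(2/3) × 0.00029^(1/2) = 6.917 m³/s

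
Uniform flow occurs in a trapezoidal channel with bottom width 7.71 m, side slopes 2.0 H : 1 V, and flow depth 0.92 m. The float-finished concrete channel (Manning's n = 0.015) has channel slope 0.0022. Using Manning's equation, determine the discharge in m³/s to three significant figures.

A = (b + z·y)·y = (7.71 + 2.0×0.92)×0.92 = 8.786 m²
P = b + 2y√(1+z²) = 7.71 + 2×0.92×√(1+2.0²) = 11.82 m
R = A/P = 8.786/11.82 = 0.7430 m
Q = (1/n)·A·R^(2/3)·S^(1/2) = (1/0.015) × 8.786 × 0.7430^(2/3) × 0.0022^(1/2) = 22.54 m³/s

22.5 m³/s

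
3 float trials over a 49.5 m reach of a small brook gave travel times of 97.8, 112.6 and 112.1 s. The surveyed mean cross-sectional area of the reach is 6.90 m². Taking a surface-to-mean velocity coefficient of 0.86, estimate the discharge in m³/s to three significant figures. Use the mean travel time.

t̄ = (97.8 + 112.6 + 112.1) / 3 = 107.5 s
v_surface = L / t̄ = 49.5 / 107.5 = 0.4605 m/s
v_mean = 0.86 × 0.4605 = 0.3960 m/s
Q = A × v_mean = 6.90 × 0.3960 = 2.732 m³/s

2.73 m³/s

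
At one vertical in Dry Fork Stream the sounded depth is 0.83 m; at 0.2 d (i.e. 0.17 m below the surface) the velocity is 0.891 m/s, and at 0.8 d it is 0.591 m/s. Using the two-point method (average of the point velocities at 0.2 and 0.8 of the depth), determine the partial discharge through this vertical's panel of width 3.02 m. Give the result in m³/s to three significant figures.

1.86 m³/s

v̄ = (0.891 + 0.591) / 2 = 0.7410 m/s
q = v̄ × d × w = 0.7410 × 0.83 × 3.02 = 1.857 m³/s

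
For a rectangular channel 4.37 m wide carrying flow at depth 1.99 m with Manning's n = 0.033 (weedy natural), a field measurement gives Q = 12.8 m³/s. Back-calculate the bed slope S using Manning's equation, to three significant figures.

A = b·y = 4.37 × 1.99 = 8.696 m²
P = b + 2y = 4.37 + 2×1.99 = 8.350 m
R = A/P = 8.696/8.350 = 1.041 m
S = (Q·n / (1·A·R^(2/3)))² = (12.8×0.033 / (1×8.696×1.027))² = 0.002235

0.00223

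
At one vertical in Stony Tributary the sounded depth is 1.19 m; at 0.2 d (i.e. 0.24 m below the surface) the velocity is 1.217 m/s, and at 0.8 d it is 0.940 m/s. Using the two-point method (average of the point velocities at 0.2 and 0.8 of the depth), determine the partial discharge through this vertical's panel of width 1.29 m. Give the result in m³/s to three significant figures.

1.66 m³/s

v̄ = (1.217 + 0.940) / 2 = 1.079 m/s
q = v̄ × d × w = 1.079 × 1.19 × 1.29 = 1.656 m³/s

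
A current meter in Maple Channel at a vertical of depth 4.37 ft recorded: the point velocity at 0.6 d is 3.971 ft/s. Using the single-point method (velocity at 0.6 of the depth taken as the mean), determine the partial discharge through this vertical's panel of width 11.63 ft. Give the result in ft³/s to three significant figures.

202 ft³/s

v̄ = v₀.₆ = 3.971 ft/s
q = v̄ × d × w = 3.971 × 4.37 × 11.63 = 201.8 ft³/s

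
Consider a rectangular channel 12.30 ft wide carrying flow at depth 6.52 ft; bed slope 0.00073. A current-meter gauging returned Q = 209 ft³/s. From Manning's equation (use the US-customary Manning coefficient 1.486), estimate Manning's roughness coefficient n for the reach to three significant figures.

0.0332

A = b·y = 12.30 × 6.52 = 80.20 ft²
P = b + 2y = 12.30 + 2×6.52 = 25.34 ft
R = A/P = 80.20/25.34 = 3.165 ft
n = (1.486/Q)·A·R^(2/3)·S^(1/2) = (1.486/209) × 80.20 × 2.156 × 0.02702 = 0.03321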